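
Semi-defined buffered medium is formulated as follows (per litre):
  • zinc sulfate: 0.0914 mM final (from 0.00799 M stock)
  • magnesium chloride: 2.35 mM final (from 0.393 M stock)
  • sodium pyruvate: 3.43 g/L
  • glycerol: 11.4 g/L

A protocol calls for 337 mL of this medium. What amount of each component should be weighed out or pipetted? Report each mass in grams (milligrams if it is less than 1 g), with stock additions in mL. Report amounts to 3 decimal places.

zinc sulfate 3.855 mL; magnesium chloride 2.015 mL; sodium pyruvate 1.156 g; glycerol 3.842 g

Target volume = 337 mL = 0.337 L.
zinc sulfate: C1V1 = C2V2 → 0.0914 mM × 337 mL ÷ 7.99 mM = 3.855 mL
magnesium chloride: C1V1 = C2V2 → 2.35 mM × 337 mL ÷ 393 mM = 2.015 mL
sodium pyruvate: 3.43 g/L × 0.337 L = 1.156 g
glycerol: 11.4 g/L × 0.337 L = 3.842 g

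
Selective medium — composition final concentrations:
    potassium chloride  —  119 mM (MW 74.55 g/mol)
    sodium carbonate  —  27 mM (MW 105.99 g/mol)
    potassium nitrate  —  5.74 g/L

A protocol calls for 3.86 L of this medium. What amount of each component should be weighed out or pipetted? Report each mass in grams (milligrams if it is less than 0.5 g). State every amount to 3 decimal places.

Scale factor relative to 1 L: 3.86.
potassium chloride: 119 mmol/L × 74.55 g/mol × 3.86 L ÷ 1000 = 34.244 g
sodium carbonate: 27 mmol/L × 105.99 g/mol × 3.86 L ÷ 1000 = 11.046 g
potassium nitrate: 5.74 g/L × 3.86 L = 22.156 g

potassium chloride 34.244 g; sodium carbonate 11.046 g; potassium nitrate 22.156 g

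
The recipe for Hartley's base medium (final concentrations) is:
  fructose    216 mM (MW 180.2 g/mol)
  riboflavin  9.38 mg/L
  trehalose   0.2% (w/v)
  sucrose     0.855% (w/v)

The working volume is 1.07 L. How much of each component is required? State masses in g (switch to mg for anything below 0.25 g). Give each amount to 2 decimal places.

Working volume: 1.07 L.
fructose: 216 mmol/L × 180.2 g/mol × 1.07 L ÷ 1000 = 41.65 g
riboflavin: 9.38 mg/L × 1.07 L = 10.04 mg
trehalose: 0.2% w/v = 2 g/L → 2 × 1.07 L = 2.14 g
sucrose: 0.855 g per 100 mL × 1070 mL ÷ 100 = 9.15 g

fructose 41.65 g; riboflavin 10.04 mg; trehalose 2.14 g; sucrose 9.15 g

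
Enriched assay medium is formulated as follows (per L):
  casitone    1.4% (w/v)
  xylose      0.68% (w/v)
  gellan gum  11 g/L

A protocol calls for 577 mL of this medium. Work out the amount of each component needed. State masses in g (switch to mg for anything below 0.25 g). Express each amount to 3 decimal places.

casitone 8.078 g; xylose 3.924 g; gellan gum 6.347 g

Scale factor relative to 1 L: 0.577.
casitone: 1.4 g per 100 mL × 577 mL ÷ 100 = 8.078 g
xylose: 0.68% w/v = 6.8 g/L → 6.8 × 0.577 L = 3.924 g
gellan gum: 11 g/L × 0.577 L = 6.347 g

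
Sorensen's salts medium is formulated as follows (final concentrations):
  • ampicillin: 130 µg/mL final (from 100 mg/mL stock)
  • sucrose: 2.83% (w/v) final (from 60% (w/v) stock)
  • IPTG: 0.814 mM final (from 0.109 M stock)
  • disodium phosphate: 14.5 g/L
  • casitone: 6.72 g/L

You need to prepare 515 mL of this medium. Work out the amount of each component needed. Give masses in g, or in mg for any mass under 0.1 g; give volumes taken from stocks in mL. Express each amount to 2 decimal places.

ampicillin 0.67 mL; sucrose 24.29 mL; IPTG 3.85 mL; disodium phosphate 7.47 g; casitone 3.46 g

Target volume = 515 mL = 0.515 L.
ampicillin: C1V1 = C2V2 → 130 µg/mL × 515 mL ÷ 100000 µg/mL = 0.67 mL
sucrose: dilute stock: 2.83% ÷ 60% × 515 mL = 24.29 mL
IPTG: dilute stock: 0.814 mM × 515 mL ÷ 109 mM = 3.85 mL
disodium phosphate: 14.5 g/L × 0.515 L = 7.47 g
casitone: 6.72 g/L × 0.515 L = 3.46 g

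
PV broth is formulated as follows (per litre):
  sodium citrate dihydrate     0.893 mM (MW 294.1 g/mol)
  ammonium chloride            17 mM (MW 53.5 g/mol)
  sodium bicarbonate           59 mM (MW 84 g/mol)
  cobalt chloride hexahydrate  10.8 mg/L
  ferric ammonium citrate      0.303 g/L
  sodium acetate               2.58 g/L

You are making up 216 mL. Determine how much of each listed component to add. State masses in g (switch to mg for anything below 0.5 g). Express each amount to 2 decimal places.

Target volume = 216 mL = 0.216 L.
sodium citrate dihydrate: 0.893 mmol/L × 294.1 mg/mmol × 0.216 L = 56.73 mg
ammonium chloride: 17 mmol/L × 53.5 mg/mmol × 0.216 L = 196.45 mg
sodium bicarbonate: 59 mmol/L × 84 g/mol × 0.216 L ÷ 1000 = 1.07 g
cobalt chloride hexahydrate: 10.8 mg/L × 0.216 L = 2.33 mg
ferric ammonium citrate: 0.303 g/L × 0.216 L = 0.065448 g = 65.45 mg
sodium acetate: 2.58 g/L × 0.216 L = 0.56 g

sodium citrate dihydrate 56.73 mg; ammonium chloride 196.45 mg; sodium bicarbonate 1.07 g; cobalt chloride hexahydrate 2.33 mg; ferric ammonium citrate 65.45 mg; sodium acetate 0.56 g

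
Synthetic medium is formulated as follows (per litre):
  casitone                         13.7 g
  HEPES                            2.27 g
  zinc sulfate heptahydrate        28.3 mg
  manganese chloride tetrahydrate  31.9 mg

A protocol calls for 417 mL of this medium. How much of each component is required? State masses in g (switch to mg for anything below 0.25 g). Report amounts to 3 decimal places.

casitone 5.713 g; HEPES 0.947 g; zinc sulfate heptahydrate 11.801 mg; manganese chloride tetrahydrate 13.302 mg

Scale factor = 417 mL / 1000 mL = 0.417.
casitone: 13.7 g × (417 mL / 1000 mL) = 5.713 g
HEPES: 2.27 g × (417 mL / 1000 mL) = 0.947 g
zinc sulfate heptahydrate: 28.3 mg × (417 mL / 1000 mL) = 11.801 mg
manganese chloride tetrahydrate: 31.9 mg × (417 mL / 1000 mL) = 13.302 mg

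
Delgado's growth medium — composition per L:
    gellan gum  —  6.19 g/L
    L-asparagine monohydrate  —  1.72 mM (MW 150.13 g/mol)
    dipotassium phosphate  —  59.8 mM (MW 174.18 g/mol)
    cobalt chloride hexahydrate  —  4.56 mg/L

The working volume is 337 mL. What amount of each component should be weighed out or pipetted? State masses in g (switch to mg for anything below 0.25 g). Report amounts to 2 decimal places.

gellan gum 2.09 g; L-asparagine monohydrate 87.02 mg; dipotassium phosphate 3.51 g; cobalt chloride hexahydrate 1.54 mg

Working volume: 337 mL = 0.337 L.
gellan gum: 6.19 g/L × 0.337 L = 2.09 g
L-asparagine monohydrate: 1.72 mmol/L × 150.13 mg/mmol × 0.337 L = 87.02 mg
dipotassium phosphate: 59.8 mmol/L × 174.18 g/mol × 0.337 L ÷ 1000 = 3.51 g
cobalt chloride hexahydrate: 4.56 mg/L × 0.337 L = 1.54 mg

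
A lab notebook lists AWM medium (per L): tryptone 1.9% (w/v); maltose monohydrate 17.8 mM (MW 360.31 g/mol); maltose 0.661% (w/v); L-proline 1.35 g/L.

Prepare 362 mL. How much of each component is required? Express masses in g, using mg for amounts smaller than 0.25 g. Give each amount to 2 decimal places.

Scale factor relative to 1 L: 0.362.
tryptone: 1.9 g per 100 mL × 362 mL ÷ 100 = 6.88 g
maltose monohydrate: 17.8 mmol/L × 360.31 g/mol × 0.362 L ÷ 1000 = 2.32 g
maltose: 0.661% w/v = 6.61 g/L → 6.61 × 0.362 L = 2.39 g
L-proline: 1.35 g/L × 0.362 L = 0.49 g

tryptone 6.88 g; maltose monohydrate 2.32 g; maltose 2.39 g; L-proline 0.49 g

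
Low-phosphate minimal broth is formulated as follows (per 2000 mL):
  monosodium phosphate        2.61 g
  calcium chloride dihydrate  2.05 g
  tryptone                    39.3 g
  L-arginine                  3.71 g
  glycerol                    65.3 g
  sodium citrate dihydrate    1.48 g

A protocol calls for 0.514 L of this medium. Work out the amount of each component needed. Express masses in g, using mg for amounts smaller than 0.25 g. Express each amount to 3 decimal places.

Scale factor = 514 mL / 2000 mL = 0.257.
monosodium phosphate: 2.61 g × (514 mL / 2000 mL) = 0.671 g
calcium chloride dihydrate: 2.05 g × (514 mL / 2000 mL) = 0.527 g
tryptone: 39.3 g × (514 mL / 2000 mL) = 10.100 g
L-arginine: 3.71 g × (514 mL / 2000 mL) = 0.953 g
glycerol: 65.3 g × (514 mL / 2000 mL) = 16.782 g
sodium citrate dihydrate: 1.48 g × (514 mL / 2000 mL) = 0.380 g

monosodium phosphate 0.671 g; calcium chloride dihydrate 0.527 g; tryptone 10.100 g; L-arginine 0.953 g; glycerol 16.782 g; sodium citrate dihydrate 0.380 g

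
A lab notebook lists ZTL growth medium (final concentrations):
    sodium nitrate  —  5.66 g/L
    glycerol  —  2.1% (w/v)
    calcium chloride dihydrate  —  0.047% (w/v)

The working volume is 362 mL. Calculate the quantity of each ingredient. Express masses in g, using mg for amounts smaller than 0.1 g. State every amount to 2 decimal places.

sodium nitrate 2.05 g; glycerol 7.60 g; calcium chloride dihydrate 0.17 g

Target volume = 362 mL = 0.362 L.
sodium nitrate: 5.66 g/L × 0.362 L = 2.05 g
glycerol: 2.1 g per 100 mL × 362 mL ÷ 100 = 7.60 g
calcium chloride dihydrate: 0.047 g per 100 mL × 362 mL ÷ 100 = 0.17 g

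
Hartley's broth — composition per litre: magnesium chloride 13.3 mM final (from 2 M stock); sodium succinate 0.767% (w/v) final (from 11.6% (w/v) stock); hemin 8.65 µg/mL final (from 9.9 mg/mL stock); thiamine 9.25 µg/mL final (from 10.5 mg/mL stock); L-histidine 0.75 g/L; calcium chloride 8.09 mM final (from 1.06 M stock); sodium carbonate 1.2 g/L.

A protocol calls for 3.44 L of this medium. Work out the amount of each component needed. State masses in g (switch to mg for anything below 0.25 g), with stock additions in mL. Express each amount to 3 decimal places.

magnesium chloride 22.876 mL; sodium succinate 227.455 mL; hemin 3.006 mL; thiamine 3.030 mL; L-histidine 2.580 g; calcium chloride 26.254 mL; sodium carbonate 4.128 g

Working volume: 3.44 L.
magnesium chloride: V = C2·V2/C1 = 13.3 mM × 3440 mL ÷ 2000 mM = 22.876 mL
sodium succinate: dilute stock: 0.767% ÷ 11.6% × 3440 mL = 227.455 mL
hemin: V = C2·V2/C1 = 8.65 µg/mL × 3440 mL ÷ 9900 µg/mL = 3.006 mL
thiamine: dilute stock: 9.25 µg/mL × 3440 mL ÷ 10500 µg/mL = 3.030 mL
L-histidine: 0.75 g/L × 3.44 L = 2.580 g
calcium chloride: V = C2·V2/C1 = 8.09 mM × 3440 mL ÷ 1060 mM = 26.254 mL
sodium carbonate: 1.2 g/L × 3.44 L = 4.128 g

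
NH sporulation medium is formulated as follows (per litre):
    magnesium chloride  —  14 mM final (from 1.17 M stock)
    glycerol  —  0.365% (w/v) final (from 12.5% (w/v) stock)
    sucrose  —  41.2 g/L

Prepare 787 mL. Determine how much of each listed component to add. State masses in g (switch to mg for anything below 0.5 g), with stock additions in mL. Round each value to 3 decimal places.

Scale factor relative to 1 L: 0.787.
magnesium chloride: C1V1 = C2V2 → 14 mM × 787 mL ÷ 1170 mM = 9.417 mL
glycerol: C1V1 = C2V2 → 0.365% ÷ 12.5% × 787 mL = 22.980 mL
sucrose: 41.2 g/L × 0.787 L = 32.424 g

magnesium chloride 9.417 mL; glycerol 22.980 mL; sucrose 32.424 g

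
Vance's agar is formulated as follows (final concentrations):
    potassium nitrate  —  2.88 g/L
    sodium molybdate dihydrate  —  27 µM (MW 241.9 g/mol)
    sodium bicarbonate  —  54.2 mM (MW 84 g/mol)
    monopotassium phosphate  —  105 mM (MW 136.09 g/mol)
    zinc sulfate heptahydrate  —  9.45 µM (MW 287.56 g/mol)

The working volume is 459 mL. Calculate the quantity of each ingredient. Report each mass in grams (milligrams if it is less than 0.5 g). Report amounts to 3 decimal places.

potassium nitrate 1.322 g; sodium molybdate dihydrate 2.998 mg; sodium bicarbonate 2.090 g; monopotassium phosphate 6.559 g; zinc sulfate heptahydrate 1.247 mg

Target volume = 459 mL = 0.459 L.
potassium nitrate: 2.88 g/L × 0.459 L = 1.322 g
sodium molybdate dihydrate: 27 µmol/L × 241.9 g/mol × 0.459 L ÷ 1000 = 2.998 mg
sodium bicarbonate: 54.2 mmol/L × 84 g/mol × 0.459 L ÷ 1000 = 2.090 g
monopotassium phosphate: 105 mmol/L × 136.09 g/mol × 0.459 L ÷ 1000 = 6.559 g
zinc sulfate heptahydrate: 9.45 µmol/L × 287.56 g/mol × 0.459 L ÷ 1000 = 1.247 mg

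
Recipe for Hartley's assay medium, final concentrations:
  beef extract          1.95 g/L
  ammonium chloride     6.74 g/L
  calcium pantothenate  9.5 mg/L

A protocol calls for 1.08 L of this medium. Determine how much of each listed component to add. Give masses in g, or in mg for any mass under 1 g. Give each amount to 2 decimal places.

Scale factor relative to 1 L: 1.08.
beef extract: 1.95 g/L × 1.08 L = 2.11 g
ammonium chloride: 6.74 g/L × 1.08 L = 7.28 g
calcium pantothenate: 9.5 mg/L × 1.08 L = 10.26 mg

beef extract 2.11 g; ammonium chloride 7.28 g; calcium pantothenate 10.26 mg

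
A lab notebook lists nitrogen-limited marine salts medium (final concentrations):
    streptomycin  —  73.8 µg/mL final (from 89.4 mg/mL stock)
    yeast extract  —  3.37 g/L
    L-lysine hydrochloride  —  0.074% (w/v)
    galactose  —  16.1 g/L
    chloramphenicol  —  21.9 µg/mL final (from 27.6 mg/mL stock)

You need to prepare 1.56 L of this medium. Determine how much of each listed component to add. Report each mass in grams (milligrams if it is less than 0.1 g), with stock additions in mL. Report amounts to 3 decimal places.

Working volume: 1.56 L.
streptomycin: V = C2·V2/C1 = 73.8 µg/mL × 1560 mL ÷ 89400 µg/mL = 1.288 mL
yeast extract: 3.37 g/L × 1.56 L = 5.257 g
L-lysine hydrochloride: 0.074% w/v = 0.74 g/L → 0.74 × 1.56 L = 1.154 g
galactose: 16.1 g/L × 1.56 L = 25.116 g
chloramphenicol: dilute stock: 21.9 µg/mL × 1560 mL ÷ 27600 µg/mL = 1.238 mL

streptomycin 1.288 mL; yeast extract 5.257 g; L-lysine hydrochloride 1.154 g; galactose 25.116 g; chloramphenicol 1.238 mL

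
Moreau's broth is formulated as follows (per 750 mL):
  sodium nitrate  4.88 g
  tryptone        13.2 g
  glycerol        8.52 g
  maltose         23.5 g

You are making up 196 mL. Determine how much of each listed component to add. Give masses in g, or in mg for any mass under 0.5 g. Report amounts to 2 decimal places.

Scale factor = 196 mL / 750 mL = 0.261333.
sodium nitrate: 4.88 g × (196 mL / 750 mL) = 1.28 g
tryptone: 13.2 g × (196 mL / 750 mL) = 3.45 g
glycerol: 8.52 g × (196 mL / 750 mL) = 2.23 g
maltose: 23.5 g × (196 mL / 750 mL) = 6.14 g

sodium nitrate 1.28 g; tryptone 3.45 g; glycerol 2.23 g; maltose 6.14 g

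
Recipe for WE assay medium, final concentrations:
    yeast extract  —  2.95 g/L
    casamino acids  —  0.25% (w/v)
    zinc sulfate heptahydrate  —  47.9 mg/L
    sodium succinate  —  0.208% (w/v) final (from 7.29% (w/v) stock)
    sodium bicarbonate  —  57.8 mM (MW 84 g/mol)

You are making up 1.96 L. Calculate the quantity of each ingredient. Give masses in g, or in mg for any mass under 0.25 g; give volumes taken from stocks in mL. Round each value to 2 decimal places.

Working volume: 1.96 L.
yeast extract: 2.95 g/L × 1.96 L = 5.78 g
casamino acids: 0.25 g per 100 mL × 1960 mL ÷ 100 = 4.90 g
zinc sulfate heptahydrate: 47.9 mg/L × 1.96 L = 93.88 mg
sodium succinate: V = C2·V2/C1 = 0.208% ÷ 7.29% × 1960 mL = 55.92 mL
sodium bicarbonate: 57.8 mmol/L × 84 g/mol × 1.96 L ÷ 1000 = 9.52 g

yeast extract 5.78 g; casamino acids 4.90 g; zinc sulfate heptahydrate 93.88 mg; sodium succinate 55.92 mL; sodium bicarbonate 9.52 g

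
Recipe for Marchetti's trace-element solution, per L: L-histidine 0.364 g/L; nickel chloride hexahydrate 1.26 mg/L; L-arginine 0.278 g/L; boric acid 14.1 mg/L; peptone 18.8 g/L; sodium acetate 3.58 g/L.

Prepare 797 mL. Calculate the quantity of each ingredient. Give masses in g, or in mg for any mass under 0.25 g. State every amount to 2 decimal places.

Scale factor relative to 1 L: 0.797.
L-histidine: 0.364 g/L × 0.797 L = 0.29 g
nickel chloride hexahydrate: 1.26 mg/L × 0.797 L = 1.00 mg
L-arginine: 0.278 g/L × 0.797 L = 0.221566 g = 221.57 mg
boric acid: 14.1 mg/L × 0.797 L = 11.24 mg
peptone: 18.8 g/L × 0.797 L = 14.98 g
sodium acetate: 3.58 g/L × 0.797 L = 2.85 g

L-histidine 0.29 g; nickel chloride hexahydrate 1.00 mg; L-arginine 221.57 mg; boric acid 11.24 mg; peptone 14.98 g; sodium acetate 2.85 g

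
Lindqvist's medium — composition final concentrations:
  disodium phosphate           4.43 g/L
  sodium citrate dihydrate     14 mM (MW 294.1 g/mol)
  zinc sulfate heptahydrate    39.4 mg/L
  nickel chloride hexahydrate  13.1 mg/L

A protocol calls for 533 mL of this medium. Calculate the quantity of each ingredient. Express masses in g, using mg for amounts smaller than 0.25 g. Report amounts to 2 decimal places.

Target volume = 533 mL = 0.533 L.
disodium phosphate: 4.43 g/L × 0.533 L = 2.36 g
sodium citrate dihydrate: 14 mmol/L × 294.1 g/mol × 0.533 L ÷ 1000 = 2.19 g
zinc sulfate heptahydrate: 39.4 mg/L × 0.533 L = 21.00 mg
nickel chloride hexahydrate: 13.1 mg/L × 0.533 L = 6.98 mg

disodium phosphate 2.36 g; sodium citrate dihydrate 2.19 g; zinc sulfate heptahydrate 21.00 mg; nickel chloride hexahydrate 6.98 mg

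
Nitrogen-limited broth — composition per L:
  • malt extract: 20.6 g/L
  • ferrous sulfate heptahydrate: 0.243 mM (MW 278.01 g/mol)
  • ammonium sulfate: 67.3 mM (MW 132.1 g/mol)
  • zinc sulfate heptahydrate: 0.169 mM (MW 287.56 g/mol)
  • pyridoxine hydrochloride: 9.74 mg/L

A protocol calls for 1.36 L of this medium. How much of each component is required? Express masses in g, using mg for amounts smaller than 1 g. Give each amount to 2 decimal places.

malt extract 28.02 g; ferrous sulfate heptahydrate 91.88 mg; ammonium sulfate 12.09 g; zinc sulfate heptahydrate 66.09 mg; pyridoxine hydrochloride 13.25 mg

Scale factor relative to 1 L: 1.36.
malt extract: 20.6 g/L × 1.36 L = 28.02 g
ferrous sulfate heptahydrate: 0.243 mmol/L × 278.01 mg/mmol × 1.36 L = 91.88 mg
ammonium sulfate: 67.3 mmol/L × 132.1 g/mol × 1.36 L ÷ 1000 = 12.09 g
zinc sulfate heptahydrate: 0.169 mmol/L × 287.56 mg/mmol × 1.36 L = 66.09 mg
pyridoxine hydrochloride: 9.74 mg/L × 1.36 L = 13.25 mg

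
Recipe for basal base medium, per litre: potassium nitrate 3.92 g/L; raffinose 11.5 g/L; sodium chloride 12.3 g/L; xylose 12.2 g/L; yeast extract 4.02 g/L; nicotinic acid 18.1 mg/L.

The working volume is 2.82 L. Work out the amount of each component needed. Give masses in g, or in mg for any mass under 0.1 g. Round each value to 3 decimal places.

potassium nitrate 11.054 g; raffinose 32.430 g; sodium chloride 34.686 g; xylose 34.404 g; yeast extract 11.336 g; nicotinic acid 51.042 mg

Scale factor relative to 1 L: 2.82.
potassium nitrate: 3.92 g/L × 2.82 L = 11.054 g
raffinose: 11.5 g/L × 2.82 L = 32.430 g
sodium chloride: 12.3 g/L × 2.82 L = 34.686 g
xylose: 12.2 g/L × 2.82 L = 34.404 g
yeast extract: 4.02 g/L × 2.82 L = 11.336 g
nicotinic acid: 18.1 mg/L × 2.82 L = 51.042 mg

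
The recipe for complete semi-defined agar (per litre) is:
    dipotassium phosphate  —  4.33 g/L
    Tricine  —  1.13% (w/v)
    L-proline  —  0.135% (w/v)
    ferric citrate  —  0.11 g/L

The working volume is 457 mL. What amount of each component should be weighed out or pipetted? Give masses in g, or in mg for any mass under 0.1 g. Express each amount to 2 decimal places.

Scale factor relative to 1 L: 0.457.
dipotassium phosphate: 4.33 g/L × 0.457 L = 1.98 g
Tricine: 1.13 g per 100 mL × 457 mL ÷ 100 = 5.16 g
L-proline: 0.135 g per 100 mL × 457 mL ÷ 100 = 0.62 g
ferric citrate: 0.11 g/L × 0.457 L = 0.05027 g = 50.27 mg

dipotassium phosphate 1.98 g; Tricine 5.16 g; L-proline 0.62 g; ferric citrate 50.27 mg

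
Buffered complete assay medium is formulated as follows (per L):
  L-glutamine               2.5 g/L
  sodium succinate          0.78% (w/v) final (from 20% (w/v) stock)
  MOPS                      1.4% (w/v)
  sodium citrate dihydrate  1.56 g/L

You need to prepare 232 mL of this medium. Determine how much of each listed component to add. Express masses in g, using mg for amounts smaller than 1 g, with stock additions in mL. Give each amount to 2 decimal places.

L-glutamine 580.00 mg; sodium succinate 9.05 mL; MOPS 3.25 g; sodium citrate dihydrate 361.92 mg

Scale factor relative to 1 L: 0.232.
L-glutamine: 2.5 g/L × 0.232 L = 0.58 g = 580.00 mg
sodium succinate: C1V1 = C2V2 → 0.78% ÷ 20% × 232 mL = 9.05 mL
MOPS: 1.4 g per 100 mL × 232 mL ÷ 100 = 3.25 g
sodium citrate dihydrate: 1.56 g/L × 0.232 L = 0.36192 g = 361.92 mg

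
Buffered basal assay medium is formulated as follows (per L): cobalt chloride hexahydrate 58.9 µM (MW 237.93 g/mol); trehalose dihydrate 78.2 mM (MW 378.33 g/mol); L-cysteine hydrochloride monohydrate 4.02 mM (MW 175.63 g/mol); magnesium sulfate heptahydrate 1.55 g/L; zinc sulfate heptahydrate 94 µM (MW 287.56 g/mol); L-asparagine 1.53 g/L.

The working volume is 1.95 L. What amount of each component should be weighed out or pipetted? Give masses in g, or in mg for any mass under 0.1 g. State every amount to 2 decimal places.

cobalt chloride hexahydrate 27.33 mg; trehalose dihydrate 57.69 g; L-cysteine hydrochloride monohydrate 1.38 g; magnesium sulfate heptahydrate 3.02 g; zinc sulfate heptahydrate 52.71 mg; L-asparagine 2.98 g

Working volume: 1.95 L.
cobalt chloride hexahydrate: 58.9 µmol/L × 237.93 g/mol × 1.95 L ÷ 1000 = 27.33 mg
trehalose dihydrate: 78.2 mmol/L × 378.33 g/mol × 1.95 L ÷ 1000 = 57.69 g
L-cysteine hydrochloride monohydrate: 4.02 mmol/L × 175.63 g/mol × 1.95 L ÷ 1000 = 1.38 g
magnesium sulfate heptahydrate: 1.55 g/L × 1.95 L = 3.02 g
zinc sulfate heptahydrate: 94 µmol/L × 287.56 g/mol × 1.95 L ÷ 1000 = 52.71 mg
L-asparagine: 1.53 g/L × 1.95 L = 2.98 g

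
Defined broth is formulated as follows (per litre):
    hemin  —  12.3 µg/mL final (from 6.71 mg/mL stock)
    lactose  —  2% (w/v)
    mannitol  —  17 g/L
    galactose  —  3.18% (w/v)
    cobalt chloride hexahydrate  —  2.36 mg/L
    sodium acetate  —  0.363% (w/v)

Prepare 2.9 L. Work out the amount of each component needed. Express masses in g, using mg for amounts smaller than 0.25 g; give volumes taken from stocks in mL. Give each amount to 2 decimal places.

Scale factor relative to 1 L: 2.9.
hemin: C1V1 = C2V2 → 12.3 µg/mL × 2900 mL ÷ 6710 µg/mL = 5.32 mL
lactose: 2% w/v = 20 g/L → 20 × 2.9 L = 58.00 g
mannitol: 17 g/L × 2.9 L = 49.30 g
galactose: 3.18 g per 100 mL × 2900 mL ÷ 100 = 92.22 g
cobalt chloride hexahydrate: 2.36 mg/L × 2.9 L = 6.84 mg
sodium acetate: 0.363% w/v = 3.63 g/L → 3.63 × 2.9 L = 10.53 g

hemin 5.32 mL; lactose 58.00 g; mannitol 49.30 g; galactose 92.22 g; cobalt chloride hexahydrate 6.84 mg; sodium acetate 10.53 g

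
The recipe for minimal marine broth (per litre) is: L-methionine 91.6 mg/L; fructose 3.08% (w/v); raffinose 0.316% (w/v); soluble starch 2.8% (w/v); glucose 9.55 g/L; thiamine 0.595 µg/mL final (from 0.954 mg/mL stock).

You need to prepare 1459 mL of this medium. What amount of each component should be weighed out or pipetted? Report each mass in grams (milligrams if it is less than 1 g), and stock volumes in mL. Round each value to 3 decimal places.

L-methionine 133.644 mg; fructose 44.937 g; raffinose 4.610 g; soluble starch 40.852 g; glucose 13.933 g; thiamine 0.910 mL

Target volume = 1459 mL = 1.459 L.
L-methionine: 91.6 mg/L × 1.459 L = 133.644 mg
fructose: 3.08% w/v = 30.8 g/L → 30.8 × 1.459 L = 44.937 g
raffinose: 0.316% w/v = 3.16 g/L → 3.16 × 1.459 L = 4.610 g
soluble starch: 2.8% w/v = 28 g/L → 28 × 1.459 L = 40.852 g
glucose: 9.55 g/L × 1.459 L = 13.933 g
thiamine: V = C2·V2/C1 = 0.595 µg/mL × 1459 mL ÷ 954 µg/mL = 0.910 mL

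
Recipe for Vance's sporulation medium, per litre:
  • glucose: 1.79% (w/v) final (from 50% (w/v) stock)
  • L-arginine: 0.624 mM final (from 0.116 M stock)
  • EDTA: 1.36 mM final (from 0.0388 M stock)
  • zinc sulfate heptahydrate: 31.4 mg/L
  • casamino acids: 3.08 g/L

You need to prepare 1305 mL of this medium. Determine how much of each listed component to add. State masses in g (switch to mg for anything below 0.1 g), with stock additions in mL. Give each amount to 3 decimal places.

Scale factor relative to 1 L: 1.305.
glucose: C1V1 = C2V2 → 1.79% ÷ 50% × 1305 mL = 46.719 mL
L-arginine: dilute stock: 0.624 mM × 1305 mL ÷ 116 mM = 7.020 mL
EDTA: V = C2·V2/C1 = 1.36 mM × 1305 mL ÷ 38.8 mM = 45.742 mL
zinc sulfate heptahydrate: 31.4 mg/L × 1.305 L = 40.977 mg
casamino acids: 3.08 g/L × 1.305 L = 4.019 g

glucose 46.719 mL; L-arginine 7.020 mL; EDTA 45.742 mL; zinc sulfate heptahydrate 40.977 mg; casamino acids 4.019 g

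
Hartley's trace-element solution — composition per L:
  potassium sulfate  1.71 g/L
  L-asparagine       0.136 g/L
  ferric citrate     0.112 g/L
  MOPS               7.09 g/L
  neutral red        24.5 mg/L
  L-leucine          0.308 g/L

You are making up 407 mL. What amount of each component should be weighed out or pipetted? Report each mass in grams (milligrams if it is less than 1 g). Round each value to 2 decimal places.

Target volume = 407 mL = 0.407 L.
potassium sulfate: 1.71 g/L × 0.407 L = 0.69597 g = 695.97 mg
L-asparagine: 0.136 g/L × 0.407 L = 0.055352 g = 55.35 mg
ferric citrate: 0.112 g/L × 0.407 L = 0.045584 g = 45.58 mg
MOPS: 7.09 g/L × 0.407 L = 2.89 g
neutral red: 24.5 mg/L × 0.407 L = 9.97 mg
L-leucine: 0.308 g/L × 0.407 L = 0.125356 g = 125.36 mg

potassium sulfate 695.97 mg; L-asparagine 55.35 mg; ferric citrate 45.58 mg; MOPS 2.89 g; neutral red 9.97 mg; L-leucine 125.36 mg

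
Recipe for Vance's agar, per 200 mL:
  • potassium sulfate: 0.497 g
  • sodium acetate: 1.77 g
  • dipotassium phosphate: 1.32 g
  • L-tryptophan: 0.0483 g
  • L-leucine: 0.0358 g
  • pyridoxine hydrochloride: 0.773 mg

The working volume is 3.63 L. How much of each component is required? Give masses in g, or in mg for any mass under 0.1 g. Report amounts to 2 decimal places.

Scale factor = 3630 mL / 200 mL = 18.15.
potassium sulfate: 0.497 g × (3630 mL / 200 mL) = 9.02 g
sodium acetate: 1.77 g × (3630 mL / 200 mL) = 32.13 g
dipotassium phosphate: 1.32 g × (3630 mL / 200 mL) = 23.96 g
L-tryptophan: 0.0483 g × (3630 mL / 200 mL) = 0.88 g
L-leucine: 0.0358 g × (3630 mL / 200 mL) = 0.65 g
pyridoxine hydrochloride: 0.773 mg × (3630 mL / 200 mL) = 14.03 mg

potassium sulfate 9.02 g; sodium acetate 32.13 g; dipotassium phosphate 23.96 g; L-tryptophan 0.88 g; L-leucine 0.65 g; pyridoxine hydrochloride 14.03 mg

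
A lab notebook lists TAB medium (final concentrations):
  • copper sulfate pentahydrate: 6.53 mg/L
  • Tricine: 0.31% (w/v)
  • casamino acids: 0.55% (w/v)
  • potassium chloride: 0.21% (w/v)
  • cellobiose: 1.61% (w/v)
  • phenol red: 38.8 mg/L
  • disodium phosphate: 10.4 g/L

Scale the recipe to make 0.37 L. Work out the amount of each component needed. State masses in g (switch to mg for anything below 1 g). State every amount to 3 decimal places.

Working volume: 0.37 L.
copper sulfate pentahydrate: 6.53 mg/L × 0.37 L = 2.416 mg
Tricine: 0.31% w/v = 3.1 g/L → 3.1 × 0.37 L = 1.147 g
casamino acids: 0.55% w/v = 5.5 g/L → 5.5 × 0.37 L = 2.035 g
potassium chloride: 0.21% w/v = 2.1 g/L → 2.1 × 0.37 L = 0.777 g = 777.000 mg
cellobiose: 1.61% w/v = 16.1 g/L → 16.1 × 0.37 L = 5.957 g
phenol red: 38.8 mg/L × 0.37 L = 14.356 mg
disodium phosphate: 10.4 g/L × 0.37 L = 3.848 g

copper sulfate pentahydrate 2.416 mg; Tricine 1.147 g; casamino acids 2.035 g; potassium chloride 777.000 mg; cellobiose 5.957 g; phenol red 14.356 mg; disodium phosphate 3.848 g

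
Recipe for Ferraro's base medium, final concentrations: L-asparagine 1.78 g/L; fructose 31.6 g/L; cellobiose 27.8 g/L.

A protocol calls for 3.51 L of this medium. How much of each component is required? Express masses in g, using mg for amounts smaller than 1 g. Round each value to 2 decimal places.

L-asparagine 6.25 g; fructose 110.92 g; cellobiose 97.58 g

Scale factor relative to 1 L: 3.51.
L-asparagine: 1.78 g/L × 3.51 L = 6.25 g
fructose: 31.6 g/L × 3.51 L = 110.92 g
cellobiose: 27.8 g/L × 3.51 L = 97.58 g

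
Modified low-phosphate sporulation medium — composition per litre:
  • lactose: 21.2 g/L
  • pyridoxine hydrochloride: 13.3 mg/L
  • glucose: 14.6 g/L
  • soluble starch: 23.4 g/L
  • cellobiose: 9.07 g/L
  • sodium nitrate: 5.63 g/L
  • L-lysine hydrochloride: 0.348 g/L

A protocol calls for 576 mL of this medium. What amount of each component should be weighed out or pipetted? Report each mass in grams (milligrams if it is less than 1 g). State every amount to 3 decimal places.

lactose 12.211 g; pyridoxine hydrochloride 7.661 mg; glucose 8.410 g; soluble starch 13.478 g; cellobiose 5.224 g; sodium nitrate 3.243 g; L-lysine hydrochloride 200.448 mg

Scale factor relative to 1 L: 0.576.
lactose: 21.2 g/L × 0.576 L = 12.211 g
pyridoxine hydrochloride: 13.3 mg/L × 0.576 L = 7.661 mg
glucose: 14.6 g/L × 0.576 L = 8.410 g
soluble starch: 23.4 g/L × 0.576 L = 13.478 g
cellobiose: 9.07 g/L × 0.576 L = 5.224 g
sodium nitrate: 5.63 g/L × 0.576 L = 3.243 g
L-lysine hydrochloride: 0.348 g/L × 0.576 L = 0.200448 g = 200.448 mg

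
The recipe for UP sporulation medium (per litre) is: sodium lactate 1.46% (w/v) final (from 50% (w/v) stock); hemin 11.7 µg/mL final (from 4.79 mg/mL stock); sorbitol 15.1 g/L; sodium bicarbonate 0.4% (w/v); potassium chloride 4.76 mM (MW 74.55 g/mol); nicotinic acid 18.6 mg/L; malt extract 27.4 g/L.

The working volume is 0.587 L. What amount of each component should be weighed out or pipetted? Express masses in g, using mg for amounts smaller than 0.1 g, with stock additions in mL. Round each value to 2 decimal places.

Working volume: 0.587 L.
sodium lactate: C1V1 = C2V2 → 1.46% ÷ 50% × 587 mL = 17.14 mL
hemin: V = C2·V2/C1 = 11.7 µg/mL × 587 mL ÷ 4790 µg/mL = 1.43 mL
sorbitol: 15.1 g/L × 0.587 L = 8.86 g
sodium bicarbonate: 0.4% w/v = 4 g/L → 4 × 0.587 L = 2.35 g
potassium chloride: 4.76 mmol/L × 74.55 g/mol × 0.587 L ÷ 1000 = 0.21 g
nicotinic acid: 18.6 mg/L × 0.587 L = 10.92 mg
malt extract: 27.4 g/L × 0.587 L = 16.08 g

sodium lactate 17.14 mL; hemin 1.43 mL; sorbitol 8.86 g; sodium bicarbonate 2.35 g; potassium chloride 0.21 g; nicotinic acid 10.92 mg; malt extract 16.08 g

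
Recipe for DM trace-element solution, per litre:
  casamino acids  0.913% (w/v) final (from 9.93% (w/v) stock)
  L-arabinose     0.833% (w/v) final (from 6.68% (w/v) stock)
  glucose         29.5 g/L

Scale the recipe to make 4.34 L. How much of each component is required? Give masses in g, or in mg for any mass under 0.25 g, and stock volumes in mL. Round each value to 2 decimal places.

casamino acids 399.04 mL; L-arabinose 541.20 mL; glucose 128.03 g

Working volume: 4.34 L.
casamino acids: C1V1 = C2V2 → 0.913% ÷ 9.93% × 4340 mL = 399.04 mL
L-arabinose: C1V1 = C2V2 → 0.833% ÷ 6.68% × 4340 mL = 541.20 mL
glucose: 29.5 g/L × 4.34 L = 128.03 g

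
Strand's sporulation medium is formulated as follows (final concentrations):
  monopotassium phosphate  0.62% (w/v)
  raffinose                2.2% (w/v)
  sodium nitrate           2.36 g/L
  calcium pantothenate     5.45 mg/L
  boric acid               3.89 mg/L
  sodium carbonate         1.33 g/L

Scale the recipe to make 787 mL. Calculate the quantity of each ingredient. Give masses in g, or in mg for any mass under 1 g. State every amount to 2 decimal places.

Working volume: 787 mL = 0.787 L.
monopotassium phosphate: 0.62% w/v = 6.2 g/L → 6.2 × 0.787 L = 4.88 g
raffinose: 2.2 g per 100 mL × 787 mL ÷ 100 = 17.31 g
sodium nitrate: 2.36 g/L × 0.787 L = 1.86 g
calcium pantothenate: 5.45 mg/L × 0.787 L = 4.29 mg
boric acid: 3.89 mg/L × 0.787 L = 3.06 mg
sodium carbonate: 1.33 g/L × 0.787 L = 1.05 g

monopotassium phosphate 4.88 g; raffinose 17.31 g; sodium nitrate 1.86 g; calcium pantothenate 4.29 mg; boric acid 3.06 mg; sodium carbonate 1.05 g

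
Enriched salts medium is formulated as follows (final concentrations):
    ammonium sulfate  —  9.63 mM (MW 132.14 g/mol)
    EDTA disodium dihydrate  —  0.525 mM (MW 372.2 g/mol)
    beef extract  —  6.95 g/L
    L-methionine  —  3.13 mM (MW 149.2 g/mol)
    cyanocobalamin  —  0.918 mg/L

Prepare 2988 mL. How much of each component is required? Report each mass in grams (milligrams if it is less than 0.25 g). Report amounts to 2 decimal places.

Working volume: 2988 mL = 2.988 L.
ammonium sulfate: 9.63 mmol/L × 132.14 g/mol × 2.988 L ÷ 1000 = 3.80 g
EDTA disodium dihydrate: 0.525 mmol/L × 372.2 g/mol × 2.988 L ÷ 1000 = 0.58 g
beef extract: 6.95 g/L × 2.988 L = 20.77 g
L-methionine: 3.13 mmol/L × 149.2 g/mol × 2.988 L ÷ 1000 = 1.40 g
cyanocobalamin: 0.918 mg/L × 2.988 L = 2.74 mg

ammonium sulfate 3.80 g; EDTA disodium dihydrate 0.58 g; beef extract 20.77 g; L-methionine 1.40 g; cyanocobalamin 2.74 mg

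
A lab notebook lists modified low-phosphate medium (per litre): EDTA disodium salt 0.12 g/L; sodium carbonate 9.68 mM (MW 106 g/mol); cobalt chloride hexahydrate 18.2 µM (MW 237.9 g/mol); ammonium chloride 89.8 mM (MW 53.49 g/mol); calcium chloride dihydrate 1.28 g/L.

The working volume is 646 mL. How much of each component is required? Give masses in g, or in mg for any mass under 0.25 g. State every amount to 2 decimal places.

EDTA disodium salt 77.52 mg; sodium carbonate 0.66 g; cobalt chloride hexahydrate 2.80 mg; ammonium chloride 3.10 g; calcium chloride dihydrate 0.83 g

Working volume: 646 mL = 0.646 L.
EDTA disodium salt: 0.12 g/L × 0.646 L = 0.07752 g = 77.52 mg
sodium carbonate: 9.68 mmol/L × 106 g/mol × 0.646 L ÷ 1000 = 0.66 g
cobalt chloride hexahydrate: 18.2 µmol/L × 237.9 g/mol × 0.646 L ÷ 1000 = 2.80 mg
ammonium chloride: 89.8 mmol/L × 53.49 g/mol × 0.646 L ÷ 1000 = 3.10 g
calcium chloride dihydrate: 1.28 g/L × 0.646 L = 0.83 g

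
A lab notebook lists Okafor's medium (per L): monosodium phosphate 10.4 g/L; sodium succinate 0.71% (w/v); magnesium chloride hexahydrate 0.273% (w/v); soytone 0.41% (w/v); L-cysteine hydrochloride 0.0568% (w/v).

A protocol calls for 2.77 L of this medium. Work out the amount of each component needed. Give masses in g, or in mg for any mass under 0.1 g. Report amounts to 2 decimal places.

Working volume: 2.77 L.
monosodium phosphate: 10.4 g/L × 2.77 L = 28.81 g
sodium succinate: 0.71 g per 100 mL × 2770 mL ÷ 100 = 19.67 g
magnesium chloride hexahydrate: 0.273 g per 100 mL × 2770 mL ÷ 100 = 7.56 g
soytone: 0.41 g per 100 mL × 2770 mL ÷ 100 = 11.36 g
L-cysteine hydrochloride: 0.0568 g per 100 mL × 2770 mL ÷ 100 = 1.57 g

monosodium phosphate 28.81 g; sodium succinate 19.67 g; magnesium chloride hexahydrate 7.56 g; soytone 11.36 g; L-cysteine hydrochloride 1.57 g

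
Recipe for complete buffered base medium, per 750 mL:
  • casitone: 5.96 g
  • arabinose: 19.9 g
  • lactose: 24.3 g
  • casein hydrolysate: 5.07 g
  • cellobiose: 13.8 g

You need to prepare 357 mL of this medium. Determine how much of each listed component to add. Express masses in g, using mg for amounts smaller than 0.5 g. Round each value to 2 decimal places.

Scale factor = 357 mL / 750 mL = 0.476.
casitone: 5.96 g × (357 mL / 750 mL) = 2.84 g
arabinose: 19.9 g × (357 mL / 750 mL) = 9.47 g
lactose: 24.3 g × (357 mL / 750 mL) = 11.57 g
casein hydrolysate: 5.07 g × (357 mL / 750 mL) = 2.41 g
cellobiose: 13.8 g × (357 mL / 750 mL) = 6.57 g

casitone 2.84 g; arabinose 9.47 g; lactose 11.57 g; casein hydrolysate 2.41 g; cellobiose 6.57 g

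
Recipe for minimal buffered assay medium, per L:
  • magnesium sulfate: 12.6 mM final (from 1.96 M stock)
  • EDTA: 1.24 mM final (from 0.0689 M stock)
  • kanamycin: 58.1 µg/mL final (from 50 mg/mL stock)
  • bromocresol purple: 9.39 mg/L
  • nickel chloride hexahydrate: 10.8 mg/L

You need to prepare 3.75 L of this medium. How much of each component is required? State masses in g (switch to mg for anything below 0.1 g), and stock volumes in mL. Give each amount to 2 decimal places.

Working volume: 3.75 L.
magnesium sulfate: C1V1 = C2V2 → 12.6 mM × 3750 mL ÷ 1960 mM = 24.11 mL
EDTA: dilute stock: 1.24 mM × 3750 mL ÷ 68.9 mM = 67.49 mL
kanamycin: C1V1 = C2V2 → 58.1 µg/mL × 3750 mL ÷ 50000 µg/mL = 4.36 mL
bromocresol purple: 9.39 mg/L × 3.75 L = 35.21 mg
nickel chloride hexahydrate: 10.8 mg/L × 3.75 L = 40.50 mg

magnesium sulfate 24.11 mL; EDTA 67.49 mL; kanamycin 4.36 mL; bromocresol purple 35.21 mg; nickel chloride hexahydrate 40.50 mg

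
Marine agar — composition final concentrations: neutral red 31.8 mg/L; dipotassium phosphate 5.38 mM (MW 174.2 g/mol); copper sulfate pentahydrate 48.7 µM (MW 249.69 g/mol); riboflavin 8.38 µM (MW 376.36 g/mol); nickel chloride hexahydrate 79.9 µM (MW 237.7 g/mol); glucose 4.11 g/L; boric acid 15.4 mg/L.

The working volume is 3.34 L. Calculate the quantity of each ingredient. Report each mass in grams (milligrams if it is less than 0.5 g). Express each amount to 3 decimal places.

neutral red 106.212 mg; dipotassium phosphate 3.130 g; copper sulfate pentahydrate 40.614 mg; riboflavin 10.534 mg; nickel chloride hexahydrate 63.434 mg; glucose 13.727 g; boric acid 51.436 mg

Scale factor relative to 1 L: 3.34.
neutral red: 31.8 mg/L × 3.34 L = 106.212 mg
dipotassium phosphate: 5.38 mmol/L × 174.2 g/mol × 3.34 L ÷ 1000 = 3.130 g
copper sulfate pentahydrate: 48.7 µmol/L × 249.69 g/mol × 3.34 L ÷ 1000 = 40.614 mg
riboflavin: 8.38 µmol/L × 376.36 g/mol × 3.34 L ÷ 1000 = 10.534 mg
nickel chloride hexahydrate: 79.9 µmol/L × 237.7 g/mol × 3.34 L ÷ 1000 = 63.434 mg
glucose: 4.11 g/L × 3.34 L = 13.727 g
boric acid: 15.4 mg/L × 3.34 L = 51.436 mg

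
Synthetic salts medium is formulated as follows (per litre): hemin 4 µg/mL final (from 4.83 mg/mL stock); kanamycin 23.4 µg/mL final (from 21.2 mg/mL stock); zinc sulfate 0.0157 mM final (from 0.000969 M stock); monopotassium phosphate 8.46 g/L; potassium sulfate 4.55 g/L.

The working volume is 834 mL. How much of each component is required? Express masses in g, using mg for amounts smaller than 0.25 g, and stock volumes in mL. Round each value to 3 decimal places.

Scale factor relative to 1 L: 0.834.
hemin: V = C2·V2/C1 = 4 µg/mL × 834 mL ÷ 4830 µg/mL = 0.691 mL
kanamycin: dilute stock: 23.4 µg/mL × 834 mL ÷ 21200 µg/mL = 0.921 mL
zinc sulfate: V = C2·V2/C1 = 0.0157 mM × 834 mL ÷ 0.969 mM = 13.513 mL
monopotassium phosphate: 8.46 g/L × 0.834 L = 7.056 g
potassium sulfate: 4.55 g/L × 0.834 L = 3.795 g

hemin 0.691 mL; kanamycin 0.921 mL; zinc sulfate 13.513 mL; monopotassium phosphate 7.056 g; potassium sulfate 3.795 g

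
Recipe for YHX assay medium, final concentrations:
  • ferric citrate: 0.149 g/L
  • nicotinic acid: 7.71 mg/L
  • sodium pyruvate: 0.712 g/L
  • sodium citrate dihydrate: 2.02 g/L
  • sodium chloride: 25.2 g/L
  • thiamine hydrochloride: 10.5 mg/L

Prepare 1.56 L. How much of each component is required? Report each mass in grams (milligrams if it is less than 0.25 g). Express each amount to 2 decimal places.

ferric citrate 232.44 mg; nicotinic acid 12.03 mg; sodium pyruvate 1.11 g; sodium citrate dihydrate 3.15 g; sodium chloride 39.31 g; thiamine hydrochloride 16.38 mg

Working volume: 1.56 L.
ferric citrate: 0.149 g/L × 1.56 L = 0.23244 g = 232.44 mg
nicotinic acid: 7.71 mg/L × 1.56 L = 12.03 mg
sodium pyruvate: 0.712 g/L × 1.56 L = 1.11 g
sodium citrate dihydrate: 2.02 g/L × 1.56 L = 3.15 g
sodium chloride: 25.2 g/L × 1.56 L = 39.31 g
thiamine hydrochloride: 10.5 mg/L × 1.56 L = 16.38 mg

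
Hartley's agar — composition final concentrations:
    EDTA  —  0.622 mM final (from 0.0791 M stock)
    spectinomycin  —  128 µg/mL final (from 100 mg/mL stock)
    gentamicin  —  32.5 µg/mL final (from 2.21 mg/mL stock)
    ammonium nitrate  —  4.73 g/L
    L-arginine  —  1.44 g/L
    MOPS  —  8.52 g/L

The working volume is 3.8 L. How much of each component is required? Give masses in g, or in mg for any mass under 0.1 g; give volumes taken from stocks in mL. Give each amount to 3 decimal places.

Scale factor relative to 1 L: 3.8.
EDTA: V = C2·V2/C1 = 0.622 mM × 3800 mL ÷ 79.1 mM = 29.881 mL
spectinomycin: V = C2·V2/C1 = 128 µg/mL × 3800 mL ÷ 100000 µg/mL = 4.864 mL
gentamicin: C1V1 = C2V2 → 32.5 µg/mL × 3800 mL ÷ 2210 µg/mL = 55.882 mL
ammonium nitrate: 4.73 g/L × 3.8 L = 17.974 g
L-arginine: 1.44 g/L × 3.8 L = 5.472 g
MOPS: 8.52 g/L × 3.8 L = 32.376 g

EDTA 29.881 mL; spectinomycin 4.864 mL; gentamicin 55.882 mL; ammonium nitrate 17.974 g; L-arginine 5.472 g; MOPS 32.376 g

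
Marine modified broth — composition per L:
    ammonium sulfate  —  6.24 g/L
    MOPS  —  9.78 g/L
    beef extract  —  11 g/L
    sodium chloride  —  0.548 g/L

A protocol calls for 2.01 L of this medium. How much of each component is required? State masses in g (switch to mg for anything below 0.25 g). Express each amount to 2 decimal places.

Working volume: 2.01 L.
ammonium sulfate: 6.24 g/L × 2.01 L = 12.54 g
MOPS: 9.78 g/L × 2.01 L = 19.66 g
beef extract: 11 g/L × 2.01 L = 22.11 g
sodium chloride: 0.548 g/L × 2.01 L = 1.10 g

ammonium sulfate 12.54 g; MOPS 19.66 g; beef extract 22.11 g; sodium chloride 1.10 g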